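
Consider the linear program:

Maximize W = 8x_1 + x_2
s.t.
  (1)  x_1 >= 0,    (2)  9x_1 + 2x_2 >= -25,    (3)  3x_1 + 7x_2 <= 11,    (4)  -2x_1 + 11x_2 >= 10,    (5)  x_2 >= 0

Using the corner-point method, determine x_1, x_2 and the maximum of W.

Vertices and W = 8x_1 + x_2:
  (0, 11/7) → W = 11/7
  (0, 10/11) → W = 10/11
  (51/47, 52/47) → W = 460/47

The binding constraints are 3x_1 + 7x_2 = 11 and -2x_1 + 11x_2 = 10.
Solving simultaneously gives x_1 = 51/47, x_2 = 52/47.

x_1 = 51/47, x_2 = 52/47, maximum W = 460/47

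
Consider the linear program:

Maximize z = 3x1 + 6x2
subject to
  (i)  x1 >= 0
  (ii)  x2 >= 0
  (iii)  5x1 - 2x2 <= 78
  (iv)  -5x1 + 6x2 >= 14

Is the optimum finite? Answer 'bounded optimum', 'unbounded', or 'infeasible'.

From the feasible point (0, 7/3), moving in the direction (0, 1) keeps every constraint satisfied while z increases without bound.

unbounded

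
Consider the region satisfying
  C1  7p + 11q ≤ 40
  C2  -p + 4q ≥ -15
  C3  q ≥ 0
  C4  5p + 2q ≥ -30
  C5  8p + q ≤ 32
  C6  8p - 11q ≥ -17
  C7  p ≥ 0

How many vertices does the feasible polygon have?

Of the 21 pairwise boundary intersections, those satisfying every inequality are:
  (104/27, 32/27)
  (23/15, 439/165)
  (4, 0)
  (0, 0)
  (0, 17/11)

5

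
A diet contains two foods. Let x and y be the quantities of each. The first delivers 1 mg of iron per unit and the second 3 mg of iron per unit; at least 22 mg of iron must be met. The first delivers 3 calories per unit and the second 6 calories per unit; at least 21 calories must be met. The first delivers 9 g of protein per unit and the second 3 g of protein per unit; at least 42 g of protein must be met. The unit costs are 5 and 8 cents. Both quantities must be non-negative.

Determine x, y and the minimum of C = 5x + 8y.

Feasible corners and C = 5x + 8y:
  (0, 14) → C = 112
  (22, 0) → C = 110
  (5/2, 13/2) → C = 129/2
The feasible region is unbounded (it extends along (0, 1), (1, 0)), but C strictly increases along every unbounded feasible direction, so there is no improving ray and the minimum is attained at a vertex.

x = 5/2, y = 13/2, minimum C = 129/2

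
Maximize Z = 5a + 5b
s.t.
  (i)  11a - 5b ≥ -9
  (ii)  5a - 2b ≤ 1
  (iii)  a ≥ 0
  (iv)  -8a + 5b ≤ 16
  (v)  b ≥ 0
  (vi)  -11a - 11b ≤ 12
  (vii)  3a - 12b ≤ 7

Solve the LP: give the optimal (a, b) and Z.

a = 37/9, b = 88/9, maximum Z = 625/9

Extreme points and Z = 5a + 5b:
  (0, 9/5) → Z = 9
  (7/3, 104/15) → Z = 139/3
  (37/9, 88/9) → Z = 625/9
  (1/5, 0) → Z = 1
  (0, 0) → Z = 0

At the optimal vertex, 5a - 2b = 1 and -8a + 5b = 16.
Solving simultaneously gives a = 37/9, b = 88/9.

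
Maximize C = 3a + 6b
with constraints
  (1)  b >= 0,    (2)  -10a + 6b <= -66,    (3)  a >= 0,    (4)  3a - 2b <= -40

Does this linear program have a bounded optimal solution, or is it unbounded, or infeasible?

From the feasible point (186, 299), moving in the direction (2, 3) keeps every constraint satisfied while C increases without bound.

unbounded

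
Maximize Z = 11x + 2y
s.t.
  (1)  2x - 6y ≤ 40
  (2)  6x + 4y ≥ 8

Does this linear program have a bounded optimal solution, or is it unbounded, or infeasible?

From the feasible point (52/11, -56/11), moving in the direction (6, 2) keeps every constraint satisfied while Z increases without bound.

unbounded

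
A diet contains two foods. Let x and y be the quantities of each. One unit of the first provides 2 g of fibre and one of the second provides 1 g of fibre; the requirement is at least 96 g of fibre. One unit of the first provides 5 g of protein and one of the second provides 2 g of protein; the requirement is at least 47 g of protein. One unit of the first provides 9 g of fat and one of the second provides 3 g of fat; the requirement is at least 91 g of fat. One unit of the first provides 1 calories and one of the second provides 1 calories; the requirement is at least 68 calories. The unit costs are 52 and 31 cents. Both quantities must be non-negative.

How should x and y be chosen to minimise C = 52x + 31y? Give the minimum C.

x = 28, y = 40, minimum C = 2696

Extreme points and C = 52x + 31y:
  (0, 96) → C = 2976
  (68, 0) → C = 3536
  (28, 40) → C = 2696
The feasible region is unbounded (it extends along (0, 1), (1, 0)), but C strictly increases along every unbounded feasible direction, so there is no improving ray and the minimum is attained at a vertex.

The optimum lies where 2x + y = 96 and x + y = 68.
Solving simultaneously gives x = 28, y = 40.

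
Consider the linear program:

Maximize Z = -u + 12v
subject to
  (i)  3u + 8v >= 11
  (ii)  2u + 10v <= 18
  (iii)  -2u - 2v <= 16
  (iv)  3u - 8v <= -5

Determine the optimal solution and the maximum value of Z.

u = -17/7, v = 16/7, maximum Z = 209/7

Extreme points and Z = -u + 12v:
  (-17/7, 16/7) → Z = 209/7
  (1, 1) → Z = 11
  (47/23, 32/23) → Z = 337/23

At the optimal vertex, 3u + 8v = 11 and 2u + 10v = 18.
Solving simultaneously gives u = -17/7, v = 16/7.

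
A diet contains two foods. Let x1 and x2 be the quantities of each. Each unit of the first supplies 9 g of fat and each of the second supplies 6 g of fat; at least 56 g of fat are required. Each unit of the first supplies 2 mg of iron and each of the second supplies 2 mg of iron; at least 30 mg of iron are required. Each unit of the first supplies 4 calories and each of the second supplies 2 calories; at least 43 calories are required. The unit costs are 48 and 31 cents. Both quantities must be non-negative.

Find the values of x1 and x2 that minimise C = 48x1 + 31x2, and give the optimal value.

Vertices and C = 48x1 + 31x2:
  (0, 43/2) → C = 1333/2
  (15, 0) → C = 720
  (13/2, 17/2) → C = 1151/2
The feasible region is unbounded (it extends along (0, 1), (1, 0)), but C strictly increases along every unbounded feasible direction, so there is no improving ray and the minimum is attained at a vertex.

x1 = 13/2, x2 = 17/2, minimum C = 1151/2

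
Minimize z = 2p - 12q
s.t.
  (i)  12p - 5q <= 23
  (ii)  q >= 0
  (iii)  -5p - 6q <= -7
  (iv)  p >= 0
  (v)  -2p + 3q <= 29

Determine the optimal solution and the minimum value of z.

p = 107/13, q = 197/13, minimum z = -2150/13

Vertices and z = 2p - 12q:
  (23/12, 0) → z = 23/6
  (107/13, 197/13) → z = -2150/13
  (7/5, 0) → z = 14/5
  (0, 7/6) → z = -14
  (0, 29/3) → z = -116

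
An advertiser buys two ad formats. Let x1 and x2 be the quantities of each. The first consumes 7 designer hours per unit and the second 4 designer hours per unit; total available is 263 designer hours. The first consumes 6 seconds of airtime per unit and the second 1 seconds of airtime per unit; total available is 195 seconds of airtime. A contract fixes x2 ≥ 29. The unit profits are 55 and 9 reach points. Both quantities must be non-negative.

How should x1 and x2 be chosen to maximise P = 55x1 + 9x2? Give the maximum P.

x1 = 21, x2 = 29, maximum P = 1416

Feasible corners and P = 55x1 + 9x2:
  (0, 263/4) → P = 2367/4
  (0, 29) → P = 261
  (21, 29) → P = 1416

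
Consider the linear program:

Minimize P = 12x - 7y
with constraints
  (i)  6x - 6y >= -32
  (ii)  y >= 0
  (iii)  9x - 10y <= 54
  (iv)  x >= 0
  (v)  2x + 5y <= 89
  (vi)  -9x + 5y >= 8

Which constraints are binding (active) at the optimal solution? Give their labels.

Feasible corners and P = 12x - 7y:
  (0, 16/3) → P = -112/3
  (14/3, 10) → P = -14
  (0, 8/5) → P = -56/5

The minimum is at (0, 16/3). Substituting into each constraint, equality holds for (i) and (iv); the remaining constraints have slack.

(i) and (iv)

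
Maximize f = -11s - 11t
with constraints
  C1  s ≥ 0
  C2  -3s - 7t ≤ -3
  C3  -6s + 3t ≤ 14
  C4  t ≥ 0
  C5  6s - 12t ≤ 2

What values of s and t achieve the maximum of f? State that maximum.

s = 0, t = 3/7, maximum f = -33/7

The feasible region is unbounded (it extends along (2, 1), (1, 2)), but f strictly decreases along every unbounded feasible direction, so there is no improving ray and the maximum is attained at a vertex.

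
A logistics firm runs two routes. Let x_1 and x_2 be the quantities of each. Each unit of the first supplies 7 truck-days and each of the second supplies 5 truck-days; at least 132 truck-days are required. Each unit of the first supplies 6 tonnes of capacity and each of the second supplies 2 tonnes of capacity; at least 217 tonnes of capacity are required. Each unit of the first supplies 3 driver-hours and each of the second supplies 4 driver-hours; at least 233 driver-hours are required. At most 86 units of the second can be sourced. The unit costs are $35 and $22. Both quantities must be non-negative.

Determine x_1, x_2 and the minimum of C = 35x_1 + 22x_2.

Extreme points and C = 35x_1 + 22x_2:
  (233/3, 0) → C = 8155/3
  (67/3, 83/2) → C = 5084/3
  (15/2, 86) → C = 4309/2
The feasible region is unbounded (it extends along (1, 0)), but C strictly increases along every unbounded feasible direction, so there is no improving ray and the minimum is attained at a vertex.

The binding constraints are 6x_1 + 2x_2 = 217 and 3x_1 + 4x_2 = 233.
Solving simultaneously gives x_1 = 67/3, x_2 = 83/2.

x_1 = 67/3, x_2 = 83/2, minimum C = 5084/3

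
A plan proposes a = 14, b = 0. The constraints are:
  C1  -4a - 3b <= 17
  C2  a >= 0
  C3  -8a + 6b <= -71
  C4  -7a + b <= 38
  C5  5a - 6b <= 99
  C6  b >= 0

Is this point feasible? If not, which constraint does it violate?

feasible

C1: -56 ≤ 17 ✓
C2: 14 ≥ 0 ✓
C3: -112 ≤ -71 ✓
C4: -98 ≤ 38 ✓
C5: 70 ≤ 99 ✓
C6: 0 ≥ 0 ✓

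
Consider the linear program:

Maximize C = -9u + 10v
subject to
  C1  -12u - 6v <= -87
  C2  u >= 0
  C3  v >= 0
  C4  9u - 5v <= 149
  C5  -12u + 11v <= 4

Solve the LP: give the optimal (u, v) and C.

u = 553/13, v = 608/13, maximum C = 1103/13

Vertices and C = -9u + 10v:
  (29/4, 0) → C = -261/4
  (311/68, 91/17) → C = 841/68
  (149/9, 0) → C = -149
  (553/13, 608/13) → C = 1103/13

The binding constraints are 9u - 5v = 149 and -12u + 11v = 4.
Solving simultaneously gives u = 553/13, v = 608/13.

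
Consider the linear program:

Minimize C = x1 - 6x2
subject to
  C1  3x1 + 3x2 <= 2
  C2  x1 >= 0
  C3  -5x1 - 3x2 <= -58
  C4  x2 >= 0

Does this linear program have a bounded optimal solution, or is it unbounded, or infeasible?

infeasible

The boundaries 3x1 + 3x2 = 2 and x1 = 0 meet at (0, 2/3), but that point violates -5x1 - 3x2 ≤ -58. Every candidate vertex is excluded by some other constraint, so the feasible region is empty.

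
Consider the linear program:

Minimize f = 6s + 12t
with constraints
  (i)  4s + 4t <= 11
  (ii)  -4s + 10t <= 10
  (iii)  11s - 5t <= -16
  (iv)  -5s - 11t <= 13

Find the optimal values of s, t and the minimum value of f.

s = -120/47, t = -1/47, minimum f = -732/47

Vertices and f = 6s + 12t:
  (-11/9, 23/45) → f = -6/5
  (-120/47, -1/47) → f = -732/47
  (-241/146, -63/146) → f = -1101/73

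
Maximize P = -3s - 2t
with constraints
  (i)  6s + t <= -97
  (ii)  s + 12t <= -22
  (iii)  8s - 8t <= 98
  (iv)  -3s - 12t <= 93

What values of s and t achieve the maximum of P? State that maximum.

s = -71/2, t = 9/8, maximum P = 417/4

Extreme points and P = -3s - 2t:
  (-1142/71, -35/71) → P = 3496/71
  (-357/23, -89/23) → P = 1249/23
  (-71/2, 9/8) → P = 417/4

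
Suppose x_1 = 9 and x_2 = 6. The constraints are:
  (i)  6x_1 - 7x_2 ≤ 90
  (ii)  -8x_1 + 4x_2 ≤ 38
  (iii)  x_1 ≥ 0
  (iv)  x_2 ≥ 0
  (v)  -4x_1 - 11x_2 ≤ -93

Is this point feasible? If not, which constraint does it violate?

(i): 12 ≤ 90 ✓
(ii): -48 ≤ 38 ✓
(iii): 9 ≥ 0 ✓
(iv): 6 ≥ 0 ✓
(v): -102 ≤ -93 ✓

feasible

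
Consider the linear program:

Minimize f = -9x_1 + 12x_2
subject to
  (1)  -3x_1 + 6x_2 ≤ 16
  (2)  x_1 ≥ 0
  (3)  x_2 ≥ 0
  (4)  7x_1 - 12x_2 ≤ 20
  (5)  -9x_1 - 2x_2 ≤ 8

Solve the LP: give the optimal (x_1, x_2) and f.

x_1 = 52, x_2 = 86/3, minimum f = -124

Extreme points and f = -9x_1 + 12x_2:
  (0, 8/3) → f = 32
  (52, 86/3) → f = -124
  (0, 0) → f = 0
  (20/7, 0) → f = -180/7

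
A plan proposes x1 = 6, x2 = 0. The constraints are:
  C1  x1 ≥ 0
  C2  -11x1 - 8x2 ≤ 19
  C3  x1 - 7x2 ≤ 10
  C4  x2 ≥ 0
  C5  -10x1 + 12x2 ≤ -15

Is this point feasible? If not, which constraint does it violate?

C1: 6 ≥ 0 ✓
C2: -66 ≤ 19 ✓
C3: 6 ≤ 10 ✓
C4: 0 ≥ 0 ✓
C5: -60 ≤ -15 ✓

feasible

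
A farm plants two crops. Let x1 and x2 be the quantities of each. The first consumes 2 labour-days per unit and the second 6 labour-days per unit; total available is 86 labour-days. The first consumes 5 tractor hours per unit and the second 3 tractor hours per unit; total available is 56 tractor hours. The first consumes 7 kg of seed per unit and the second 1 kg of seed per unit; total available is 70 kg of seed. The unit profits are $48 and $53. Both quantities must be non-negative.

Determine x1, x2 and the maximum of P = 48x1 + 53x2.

Feasible corners and P = 48x1 + 53x2:
  (0, 0) → P = 0
  (0, 43/3) → P = 2279/3
  (10, 0) → P = 480
  (13/4, 53/4) → P = 3433/4
  (77/8, 21/8) → P = 4809/8

The binding constraints are 2x1 + 6x2 = 86 and 5x1 + 3x2 = 56.
Solving simultaneously gives x1 = 13/4, x2 = 53/4.

x1 = 13/4, x2 = 53/4, maximum P = 3433/4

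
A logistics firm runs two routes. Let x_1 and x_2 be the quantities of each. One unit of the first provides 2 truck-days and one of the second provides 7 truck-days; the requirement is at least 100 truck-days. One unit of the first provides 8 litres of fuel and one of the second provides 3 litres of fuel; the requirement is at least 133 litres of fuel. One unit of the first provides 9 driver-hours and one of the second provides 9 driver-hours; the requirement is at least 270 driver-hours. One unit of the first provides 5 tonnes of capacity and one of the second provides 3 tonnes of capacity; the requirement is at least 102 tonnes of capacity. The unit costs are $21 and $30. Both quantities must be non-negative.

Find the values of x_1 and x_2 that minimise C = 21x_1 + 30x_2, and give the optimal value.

Extreme points and C = 21x_1 + 30x_2:
  (0, 133/3) → C = 1330
  (50, 0) → C = 1050
  (22, 8) → C = 702
  (43/5, 107/5) → C = 4113/5
The feasible region is unbounded (it extends along (0, 1), (1, 0)), but C strictly increases along every unbounded feasible direction, so there is no improving ray and the minimum is attained at a vertex.

The optimum lies where 2x_1 + 7x_2 = 100 and 9x_1 + 9x_2 = 270.
Solving simultaneously gives x_1 = 22, x_2 = 8.

x_1 = 22, x_2 = 8, minimum C = 702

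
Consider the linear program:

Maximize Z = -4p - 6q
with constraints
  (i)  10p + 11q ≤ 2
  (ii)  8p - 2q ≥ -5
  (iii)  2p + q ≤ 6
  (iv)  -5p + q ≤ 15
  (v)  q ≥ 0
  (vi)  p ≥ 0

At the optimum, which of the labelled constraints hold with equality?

Feasible corners and Z = -4p - 6q:
  (1/5, 0) → Z = -4/5
  (0, 2/11) → Z = -12/11
  (0, 0) → Z = 0

The maximum is at (0, 0). Substituting into each constraint, equality holds for (v) and (vi); the remaining constraints have slack.

(v) and (vi)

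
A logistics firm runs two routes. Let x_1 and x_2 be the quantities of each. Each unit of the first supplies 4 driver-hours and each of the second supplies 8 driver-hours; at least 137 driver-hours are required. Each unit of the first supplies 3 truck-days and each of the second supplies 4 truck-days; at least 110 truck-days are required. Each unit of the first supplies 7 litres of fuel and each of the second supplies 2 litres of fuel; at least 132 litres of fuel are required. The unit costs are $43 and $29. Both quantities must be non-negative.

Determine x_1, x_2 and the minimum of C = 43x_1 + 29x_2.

Corner points and C = 43x_1 + 29x_2:
  (0, 66) → C = 1914
  (110/3, 0) → C = 4730/3
  (14, 17) → C = 1095
The feasible region is unbounded (it extends along (0, 1), (1, 0)), but C strictly increases along every unbounded feasible direction, so there is no improving ray and the minimum is attained at a vertex.

The optimum lies where 3x_1 + 4x_2 = 110 and 7x_1 + 2x_2 = 132.
Solving simultaneously gives x_1 = 14, x_2 = 17.

x_1 = 14, x_2 = 17, minimum C = 1095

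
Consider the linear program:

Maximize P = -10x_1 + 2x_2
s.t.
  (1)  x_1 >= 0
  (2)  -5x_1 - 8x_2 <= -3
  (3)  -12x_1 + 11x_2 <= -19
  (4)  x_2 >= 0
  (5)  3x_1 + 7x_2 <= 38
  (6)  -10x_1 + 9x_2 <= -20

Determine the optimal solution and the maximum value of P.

Feasible corners and P = -10x_1 + 2x_2:
  (38/3, 0) → P = -380/3
  (2, 0) → P = -20
  (482/97, 320/97) → P = -4180/97

The binding constraints are x_2 = 0 and -10x_1 + 9x_2 = -20.
Solving simultaneously gives x_1 = 2, x_2 = 0.

x_1 = 2, x_2 = 0, maximum P = -20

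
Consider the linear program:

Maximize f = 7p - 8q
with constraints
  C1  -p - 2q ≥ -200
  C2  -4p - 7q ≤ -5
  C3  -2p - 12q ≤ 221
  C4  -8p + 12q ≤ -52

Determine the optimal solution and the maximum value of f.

Vertices and f = 7p - 8q:
  (1421/4, -621/8) → f = 12431/4
  (626/7, 387/7) → f = 1286/7
  (1607/34, -447/17) → f = 18401/34
  (53/13, -21/13) → f = 539/13

p = 1421/4, q = -621/8, maximum f = 12431/4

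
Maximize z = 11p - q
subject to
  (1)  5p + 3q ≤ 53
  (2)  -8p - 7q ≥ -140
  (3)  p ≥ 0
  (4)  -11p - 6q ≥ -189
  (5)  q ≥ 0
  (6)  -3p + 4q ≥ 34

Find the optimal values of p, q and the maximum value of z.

p = 110/29, q = 329/29, maximum z = 881/29

At the optimal vertex, 5p + 3q = 53 and -3p + 4q = 34.
Solving simultaneously gives p = 110/29, q = 329/29.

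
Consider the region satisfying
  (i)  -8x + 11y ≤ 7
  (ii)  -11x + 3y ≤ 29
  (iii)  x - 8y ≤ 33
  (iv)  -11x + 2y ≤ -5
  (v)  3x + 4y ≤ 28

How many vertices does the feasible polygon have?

The feasible vertices (each the meet of two boundaries and inside every other half-plane) are:
  (23/35, 39/35)
  (56/13, 49/13)
  (-13/43, -179/43)
  (89/7, -71/28)

4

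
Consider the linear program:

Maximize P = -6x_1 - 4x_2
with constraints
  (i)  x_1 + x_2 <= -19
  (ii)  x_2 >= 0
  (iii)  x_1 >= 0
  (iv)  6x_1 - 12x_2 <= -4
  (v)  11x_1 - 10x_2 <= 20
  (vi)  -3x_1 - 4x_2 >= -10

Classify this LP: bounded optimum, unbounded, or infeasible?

infeasible

The boundaries x_1 + x_2 = -19 and x_2 = 0 meet at (-19, 0), but that point violates x_1 ≥ 0. Every candidate vertex is excluded by some other constraint, so the feasible region is empty.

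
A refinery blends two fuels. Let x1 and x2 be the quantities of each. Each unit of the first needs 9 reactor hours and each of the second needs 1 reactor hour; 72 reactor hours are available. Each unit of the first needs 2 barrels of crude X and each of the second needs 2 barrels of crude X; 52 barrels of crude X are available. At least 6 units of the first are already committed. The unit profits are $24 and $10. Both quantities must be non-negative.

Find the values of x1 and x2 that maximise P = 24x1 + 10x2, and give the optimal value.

Vertices and P = 24x1 + 10x2:
  (8, 0) → P = 192
  (6, 0) → P = 144
  (6, 18) → P = 324

x1 = 6, x2 = 18, maximum P = 324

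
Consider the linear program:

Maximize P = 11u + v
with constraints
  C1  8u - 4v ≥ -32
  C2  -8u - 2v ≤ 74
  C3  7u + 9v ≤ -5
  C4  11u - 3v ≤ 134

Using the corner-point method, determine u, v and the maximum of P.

u = 397/40, v = -331/40, maximum P = 1009/10

Vertices and P = 11u + v:
  (-15/2, -7) → P = -179/2
  (-77/25, 46/25) → P = -801/25
  (1, -41) → P = -30
  (397/40, -331/40) → P = 1009/10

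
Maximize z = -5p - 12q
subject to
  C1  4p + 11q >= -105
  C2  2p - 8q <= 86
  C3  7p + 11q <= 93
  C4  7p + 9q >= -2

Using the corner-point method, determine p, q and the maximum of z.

Extreme points and z = -5p - 12q:
  (65/3, -16/3) → z = -133/3
  (379/37, -303/37) → z = 1741/37
  (-859/14, 95/2) → z = -3685/14

At the optimal vertex, 2p - 8q = 86 and 7p + 9q = -2.
Solving simultaneously gives p = 379/37, q = -303/37.

p = 379/37, q = -303/37, maximum z = 1741/37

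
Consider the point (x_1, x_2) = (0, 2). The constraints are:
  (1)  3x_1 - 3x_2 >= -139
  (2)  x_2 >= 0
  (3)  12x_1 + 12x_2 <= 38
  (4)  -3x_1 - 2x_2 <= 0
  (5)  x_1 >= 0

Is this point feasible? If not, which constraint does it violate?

feasible

(1): -6 ≥ -139 ✓
(2): 2 ≥ 0 ✓
(3): 24 ≤ 38 ✓
(4): -4 ≤ 0 ✓
(5): 0 ≥ 0 ✓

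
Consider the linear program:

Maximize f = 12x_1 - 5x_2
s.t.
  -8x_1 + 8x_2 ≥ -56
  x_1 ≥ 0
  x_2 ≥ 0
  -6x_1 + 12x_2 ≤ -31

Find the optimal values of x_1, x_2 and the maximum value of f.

x_1 = 53/6, x_2 = 11/6, maximum f = 581/6

Vertices and f = 12x_1 - 5x_2:
  (7, 0) → f = 84
  (53/6, 11/6) → f = 581/6
  (31/6, 0) → f = 62

The optimum lies where -8x_1 + 8x_2 = -56 and -6x_1 + 12x_2 = -31.
Solving simultaneously gives x_1 = 53/6, x_2 = 11/6.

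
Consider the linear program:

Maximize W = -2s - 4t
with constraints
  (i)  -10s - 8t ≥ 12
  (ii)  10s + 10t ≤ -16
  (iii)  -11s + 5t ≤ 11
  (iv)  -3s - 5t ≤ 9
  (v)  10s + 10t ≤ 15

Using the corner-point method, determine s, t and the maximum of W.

s = 6/13, t = -27/13, maximum W = 96/13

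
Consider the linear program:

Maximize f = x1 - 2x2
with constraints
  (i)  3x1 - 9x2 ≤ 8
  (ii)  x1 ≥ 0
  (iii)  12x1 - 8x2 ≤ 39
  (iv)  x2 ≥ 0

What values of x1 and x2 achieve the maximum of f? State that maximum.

x1 = 41/12, x2 = 1/4, maximum f = 35/12

Vertices and f = x1 - 2x2:
  (41/12, 1/4) → f = 35/12
  (8/3, 0) → f = 8/3
  (0, 0) → f = 0
The feasible region is unbounded (it extends along (0, 1), (2, 3)), but f strictly decreases along every unbounded feasible direction, so there is no improving ray and the maximum is attained at a vertex.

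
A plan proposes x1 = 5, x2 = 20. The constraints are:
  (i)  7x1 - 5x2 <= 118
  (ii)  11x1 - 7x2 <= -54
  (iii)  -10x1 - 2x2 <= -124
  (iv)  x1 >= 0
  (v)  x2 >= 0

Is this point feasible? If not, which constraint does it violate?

not feasible — violates (iii)

Constraint (iii): -10x1 - 2x2 = -90, which is not ≤ -124. All other constraints are satisfied.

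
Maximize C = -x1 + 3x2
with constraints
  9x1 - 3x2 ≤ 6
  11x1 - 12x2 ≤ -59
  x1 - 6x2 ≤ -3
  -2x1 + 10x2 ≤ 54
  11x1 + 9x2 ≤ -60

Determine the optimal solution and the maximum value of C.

x1 = -147, x2 = -24, maximum C = 75

Extreme points and C = -x1 + 3x2:
  (-53/9, -13/27) → C = 40/9
  (-417/77, -1/21) → C = 58/11
  (-147, -24) → C = 75
  (-543/64, 237/64) → C = 627/32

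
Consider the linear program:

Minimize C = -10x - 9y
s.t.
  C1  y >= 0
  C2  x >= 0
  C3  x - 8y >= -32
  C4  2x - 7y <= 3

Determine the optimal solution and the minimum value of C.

Corner points and C = -10x - 9y:
  (0, 0) → C = 0
  (3/2, 0) → C = -15
  (0, 4) → C = -36
  (248/9, 67/9) → C = -3083/9

The binding constraints are x - 8y = -32 and 2x - 7y = 3.
Solving simultaneously gives x = 248/9, y = 67/9.

x = 248/9, y = 67/9, minimum C = -3083/9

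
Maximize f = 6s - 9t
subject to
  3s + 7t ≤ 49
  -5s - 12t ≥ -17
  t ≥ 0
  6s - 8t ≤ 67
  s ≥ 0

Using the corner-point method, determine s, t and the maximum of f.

s = 17/5, t = 0, maximum f = 102/5

Feasible corners and f = 6s - 9t:
  (17/5, 0) → f = 102/5
  (0, 17/12) → f = -51/4
  (0, 0) → f = 0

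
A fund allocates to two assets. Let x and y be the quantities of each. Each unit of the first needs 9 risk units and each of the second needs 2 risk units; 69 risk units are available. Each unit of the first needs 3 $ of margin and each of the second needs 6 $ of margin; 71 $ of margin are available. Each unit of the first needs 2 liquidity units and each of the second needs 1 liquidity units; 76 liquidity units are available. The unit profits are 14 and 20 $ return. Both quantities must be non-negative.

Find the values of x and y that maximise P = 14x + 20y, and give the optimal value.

x = 17/3, y = 9, maximum P = 778/3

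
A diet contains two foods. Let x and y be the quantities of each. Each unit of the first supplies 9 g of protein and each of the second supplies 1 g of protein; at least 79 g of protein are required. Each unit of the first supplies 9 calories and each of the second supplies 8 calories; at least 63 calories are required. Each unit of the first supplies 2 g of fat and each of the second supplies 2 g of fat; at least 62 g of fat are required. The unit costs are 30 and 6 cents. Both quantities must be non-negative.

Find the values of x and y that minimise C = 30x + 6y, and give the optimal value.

Vertices and C = 30x + 6y:
  (0, 79) → C = 474
  (31, 0) → C = 930
  (6, 25) → C = 330
The feasible region is unbounded (it extends along (0, 1), (1, 0)), but C strictly increases along every unbounded feasible direction, so there is no improving ray and the minimum is attained at a vertex.

At the optimal vertex, 9x + y = 79 and 2x + 2y = 62.
Solving simultaneously gives x = 6, y = 25.

x = 6, y = 25, minimum C = 330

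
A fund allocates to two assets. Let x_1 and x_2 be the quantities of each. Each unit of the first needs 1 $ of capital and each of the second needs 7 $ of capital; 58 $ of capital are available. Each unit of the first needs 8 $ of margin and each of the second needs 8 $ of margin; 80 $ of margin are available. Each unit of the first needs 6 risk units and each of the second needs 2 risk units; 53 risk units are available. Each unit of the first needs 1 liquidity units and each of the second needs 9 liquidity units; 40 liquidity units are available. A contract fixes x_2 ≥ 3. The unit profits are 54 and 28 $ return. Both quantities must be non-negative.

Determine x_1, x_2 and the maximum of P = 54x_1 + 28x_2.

x_1 = 7, x_2 = 3, maximum P = 462

The optimum lies where 8x_1 + 8x_2 = 80 and x_2 = 3.
Solving simultaneously gives x_1 = 7, x_2 = 3.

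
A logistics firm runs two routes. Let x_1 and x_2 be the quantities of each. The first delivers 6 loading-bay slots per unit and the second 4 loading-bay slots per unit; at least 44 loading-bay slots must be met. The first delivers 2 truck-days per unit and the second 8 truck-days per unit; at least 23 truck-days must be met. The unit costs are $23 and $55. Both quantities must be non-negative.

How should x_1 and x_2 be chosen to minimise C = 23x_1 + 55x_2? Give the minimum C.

Vertices and C = 23x_1 + 55x_2:
  (0, 11) → C = 605
  (23/2, 0) → C = 529/2
  (13/2, 5/4) → C = 873/4
The feasible region is unbounded (it extends along (0, 1), (1, 0)), but C strictly increases along every unbounded feasible direction, so there is no improving ray and the minimum is attained at a vertex.

x_1 = 13/2, x_2 = 5/4, minimum C = 873/4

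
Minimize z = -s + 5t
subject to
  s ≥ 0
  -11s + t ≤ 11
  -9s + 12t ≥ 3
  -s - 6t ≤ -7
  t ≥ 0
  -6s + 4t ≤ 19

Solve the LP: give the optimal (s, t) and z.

Vertices and z = -s + 5t:
  (0, 7/6) → z = 35/6
  (0, 19/4) → z = 95/4
  (1, 1) → z = 4
The feasible region is unbounded (it extends along (2, 3), (4, 3)), but z strictly increases along every unbounded feasible direction, so there is no improving ray and the minimum is attained at a vertex.

The binding constraints are -9s + 12t = 3 and -s - 6t = -7.
Solving simultaneously gives s = 1, t = 1.

s = 1, t = 1, minimum z = 4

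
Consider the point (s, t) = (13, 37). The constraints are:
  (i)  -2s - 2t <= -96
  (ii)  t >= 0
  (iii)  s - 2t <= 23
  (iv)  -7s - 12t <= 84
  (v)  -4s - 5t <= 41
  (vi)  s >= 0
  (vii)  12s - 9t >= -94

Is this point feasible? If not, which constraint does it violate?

Constraint (vii): 12s - 9t = -177, which is not ≥ -94. All other constraints are satisfied.

not feasible — violates (vii)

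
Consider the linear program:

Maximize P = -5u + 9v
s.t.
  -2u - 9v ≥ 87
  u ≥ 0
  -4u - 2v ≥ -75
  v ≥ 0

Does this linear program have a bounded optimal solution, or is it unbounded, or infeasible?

infeasible

The boundaries -2u - 9v = 87 and u = 0 meet at (0, -29/3), but that point violates v ≥ 0. Every candidate vertex is excluded by some other constraint, so the feasible region is empty.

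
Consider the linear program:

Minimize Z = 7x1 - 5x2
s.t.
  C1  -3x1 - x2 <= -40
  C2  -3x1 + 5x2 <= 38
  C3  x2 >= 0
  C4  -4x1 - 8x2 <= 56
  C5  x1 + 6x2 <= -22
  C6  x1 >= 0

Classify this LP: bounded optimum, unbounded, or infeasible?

The boundaries -3x1 - x2 = -40 and -3x1 + 5x2 = 38 meet at (9, 13), but that point violates x1 + 6x2 ≤ -22. Every candidate vertex is excluded by some other constraint, so the feasible region is empty.

infeasible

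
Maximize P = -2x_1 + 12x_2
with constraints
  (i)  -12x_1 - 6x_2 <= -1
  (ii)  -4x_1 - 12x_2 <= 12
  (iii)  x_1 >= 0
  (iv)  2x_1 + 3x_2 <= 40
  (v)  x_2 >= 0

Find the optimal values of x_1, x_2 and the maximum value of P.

x_1 = 0, x_2 = 40/3, maximum P = 160

Corner points and P = -2x_1 + 12x_2:
  (0, 1/6) → P = 2
  (1/12, 0) → P = -1/6
  (0, 40/3) → P = 160
  (20, 0) → P = -40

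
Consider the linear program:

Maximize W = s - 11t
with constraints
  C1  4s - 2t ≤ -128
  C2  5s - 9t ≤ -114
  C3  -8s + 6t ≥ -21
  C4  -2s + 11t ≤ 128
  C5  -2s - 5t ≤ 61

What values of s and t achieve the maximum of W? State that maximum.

s = -127/4, t = 1/2, maximum W = -149/4

Extreme points and W = s - 11t:
  (-144/5, 32/5) → W = -496/5
  (-127/4, 1/2) → W = -149/4
  (-1311/32, 67/16) → W = -2785/32

The binding constraints are 4s - 2t = -128 and -2s - 5t = 61.
Solving simultaneously gives s = -127/4, t = 1/2.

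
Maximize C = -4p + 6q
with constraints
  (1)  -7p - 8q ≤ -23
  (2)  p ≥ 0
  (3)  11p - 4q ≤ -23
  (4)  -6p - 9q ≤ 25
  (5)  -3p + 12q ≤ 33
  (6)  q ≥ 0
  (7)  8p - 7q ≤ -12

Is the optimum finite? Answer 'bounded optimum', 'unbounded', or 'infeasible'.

The boundaries -7p - 8q = -23 and -3p + 12q = 33 meet at (1/9, 25/9), but that point violates 11p - 4q ≤ -23. Every candidate vertex is excluded by some other constraint, so the feasible region is empty.

infeasible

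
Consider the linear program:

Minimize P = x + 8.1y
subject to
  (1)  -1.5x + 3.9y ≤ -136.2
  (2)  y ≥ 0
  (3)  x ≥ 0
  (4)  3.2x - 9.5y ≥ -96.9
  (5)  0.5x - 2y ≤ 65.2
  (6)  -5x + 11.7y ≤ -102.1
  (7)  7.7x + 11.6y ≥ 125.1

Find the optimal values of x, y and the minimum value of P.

The feasible region is unbounded (it extends along (95, 32), (4, 1)), but P strictly increases along every unbounded feasible direction, so there is no improving ray and the minimum is attained at a vertex.

x = 90.8, y = 0, minimum P = 90.8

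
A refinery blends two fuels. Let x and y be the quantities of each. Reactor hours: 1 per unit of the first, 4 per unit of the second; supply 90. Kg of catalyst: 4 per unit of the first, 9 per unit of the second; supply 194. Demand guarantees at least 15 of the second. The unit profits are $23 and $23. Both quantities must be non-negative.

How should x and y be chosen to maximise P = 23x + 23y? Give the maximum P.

x = 59/4, y = 15, maximum P = 2737/4

Extreme points and P = 23x + 23y:
  (0, 194/9) → P = 4462/9
  (0, 15) → P = 345
  (59/4, 15) → P = 2737/4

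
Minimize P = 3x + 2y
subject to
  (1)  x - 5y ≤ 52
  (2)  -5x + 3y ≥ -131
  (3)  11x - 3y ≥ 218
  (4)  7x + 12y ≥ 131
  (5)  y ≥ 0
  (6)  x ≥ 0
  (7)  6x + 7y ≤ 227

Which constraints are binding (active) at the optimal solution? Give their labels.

(3) and (5)

Extreme points and P = 3x + 2y:
  (131/5, 0) → P = 393/5
  (1598/53, 349/53) → P = 5492/53
  (218/11, 0) → P = 654/11
  (2207/95, 1189/95) → P = 8999/95

The minimum is at (218/11, 0). Substituting into each constraint, equality holds for (3) and (5); the remaining constraints have slack.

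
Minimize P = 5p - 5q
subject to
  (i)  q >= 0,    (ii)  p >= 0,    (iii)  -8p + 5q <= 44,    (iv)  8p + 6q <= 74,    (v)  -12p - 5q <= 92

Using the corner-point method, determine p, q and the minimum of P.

p = 53/44, q = 118/11, minimum P = -2095/44

Feasible corners and P = 5p - 5q:
  (0, 0) → P = 0
  (37/4, 0) → P = 185/4
  (0, 44/5) → P = -44
  (53/44, 118/11) → P = -2095/44

The binding constraints are -8p + 5q = 44 and 8p + 6q = 74.
Solving simultaneously gives p = 53/44, q = 118/11.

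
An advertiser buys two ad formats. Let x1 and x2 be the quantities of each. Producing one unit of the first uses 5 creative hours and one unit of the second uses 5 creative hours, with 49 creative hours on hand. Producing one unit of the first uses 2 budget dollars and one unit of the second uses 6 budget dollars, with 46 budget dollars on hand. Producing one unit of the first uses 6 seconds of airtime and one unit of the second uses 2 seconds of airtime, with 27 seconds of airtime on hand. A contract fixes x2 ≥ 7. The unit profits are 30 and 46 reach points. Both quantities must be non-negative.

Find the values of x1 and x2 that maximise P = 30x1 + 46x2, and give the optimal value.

Extreme points and P = 30x1 + 46x2:
  (0, 23/3) → P = 1058/3
  (0, 7) → P = 322
  (2, 7) → P = 382

The binding constraints are 2x1 + 6x2 = 46 and x2 = 7.
Solving simultaneously gives x1 = 2, x2 = 7.

x1 = 2, x2 = 7, maximum P = 382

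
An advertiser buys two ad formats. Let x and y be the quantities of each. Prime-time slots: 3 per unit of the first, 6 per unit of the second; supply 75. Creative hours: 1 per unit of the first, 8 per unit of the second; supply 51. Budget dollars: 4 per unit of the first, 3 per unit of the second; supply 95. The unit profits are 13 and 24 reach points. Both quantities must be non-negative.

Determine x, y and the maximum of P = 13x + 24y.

Feasible corners and P = 13x + 24y:
  (0, 0) → P = 0
  (0, 51/8) → P = 153
  (95/4, 0) → P = 1235/4
  (49/3, 13/3) → P = 949/3
  (23, 1) → P = 323

x = 23, y = 1, maximum P = 323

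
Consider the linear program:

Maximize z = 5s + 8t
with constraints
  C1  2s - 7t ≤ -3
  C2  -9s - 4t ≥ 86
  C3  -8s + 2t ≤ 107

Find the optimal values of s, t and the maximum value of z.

s = -12, t = 11/2, maximum z = -16

Feasible corners and z = 5s + 8t:
  (-614/71, -145/71) → z = -4230/71
  (-743/52, -95/26) → z = -5235/52
  (-12, 11/2) → z = -16

The optimum lies where -9s - 4t = 86 and -8s + 2t = 107.
Solving simultaneously gives s = -12, t = 11/2.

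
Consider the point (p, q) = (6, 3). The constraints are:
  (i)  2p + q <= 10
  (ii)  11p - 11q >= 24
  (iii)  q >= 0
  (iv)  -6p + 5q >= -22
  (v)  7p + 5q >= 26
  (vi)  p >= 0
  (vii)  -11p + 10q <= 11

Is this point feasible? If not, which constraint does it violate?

not feasible — violates (i)

Constraint (i): 2p + q = 15, which is not ≤ 10. All other constraints are satisfied.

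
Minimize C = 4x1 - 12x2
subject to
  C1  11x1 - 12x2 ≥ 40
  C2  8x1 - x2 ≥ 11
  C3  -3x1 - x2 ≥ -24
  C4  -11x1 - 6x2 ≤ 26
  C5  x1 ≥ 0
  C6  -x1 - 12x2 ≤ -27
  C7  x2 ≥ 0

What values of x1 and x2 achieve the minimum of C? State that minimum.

x1 = 328/47, x2 = 144/47, minimum C = -416/47

The binding constraints are 11x1 - 12x2 = 40 and -3x1 - x2 = -24.
Solving simultaneously gives x1 = 328/47, x2 = 144/47.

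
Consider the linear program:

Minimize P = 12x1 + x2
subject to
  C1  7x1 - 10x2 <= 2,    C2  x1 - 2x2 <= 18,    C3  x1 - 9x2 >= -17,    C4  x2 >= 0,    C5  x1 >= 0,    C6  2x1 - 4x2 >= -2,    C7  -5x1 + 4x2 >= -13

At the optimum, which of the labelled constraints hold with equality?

C4 and C5

Feasible corners and P = 12x1 + x2:
  (2/7, 0) → P = 24/7
  (7/2, 9/4) → P = 177/4
  (0, 0) → P = 0
  (0, 1/2) → P = 1/2

The minimum is at (0, 0). Substituting into each constraint, equality holds for C4 and C5; the remaining constraints have slack.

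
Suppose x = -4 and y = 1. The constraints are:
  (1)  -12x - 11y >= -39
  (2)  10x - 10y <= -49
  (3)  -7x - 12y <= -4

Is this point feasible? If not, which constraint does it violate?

not feasible — violates (3)

Constraint (3): -7x - 12y = 16, which is not ≤ -4. All other constraints are satisfied.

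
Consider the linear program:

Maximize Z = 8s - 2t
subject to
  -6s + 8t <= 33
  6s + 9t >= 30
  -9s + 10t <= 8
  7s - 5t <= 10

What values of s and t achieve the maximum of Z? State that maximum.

s = 28/5, t = 146/25, maximum Z = 828/25

Feasible corners and Z = 8s - 2t:
  (76/47, 106/47) → Z = 396/47
  (80/31, 50/31) → Z = 540/31
  (28/5, 146/25) → Z = 828/25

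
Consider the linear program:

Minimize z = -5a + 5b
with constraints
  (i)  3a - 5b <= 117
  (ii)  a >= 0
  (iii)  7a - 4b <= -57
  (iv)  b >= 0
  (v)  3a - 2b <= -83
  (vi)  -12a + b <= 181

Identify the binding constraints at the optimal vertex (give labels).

(ii) and (v)

Feasible corners and z = -5a + 5b:
  (0, 83/2) → z = 415/2
  (0, 181) → z = 905
  (109, 205) → z = 480
The feasible region is unbounded (it extends along (1, 12), (4, 7)), but z strictly increases along every unbounded feasible direction, so there is no improving ray and the minimum is attained at a vertex.

The minimum is at (0, 83/2). Substituting into each constraint, equality holds for (ii) and (v); the remaining constraints have slack.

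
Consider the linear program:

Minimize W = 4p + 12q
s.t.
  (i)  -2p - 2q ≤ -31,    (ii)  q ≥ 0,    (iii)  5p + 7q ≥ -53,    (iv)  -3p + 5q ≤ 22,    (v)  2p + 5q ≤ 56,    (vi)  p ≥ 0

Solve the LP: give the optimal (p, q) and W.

Vertices and W = 4p + 12q:
  (31/2, 0) → W = 62
  (43/6, 25/3) → W = 386/3
  (28, 0) → W = 112

p = 31/2, q = 0, minimum W = 62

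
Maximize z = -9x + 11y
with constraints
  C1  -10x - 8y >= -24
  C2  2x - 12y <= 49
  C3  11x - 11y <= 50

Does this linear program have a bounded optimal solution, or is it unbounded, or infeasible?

unbounded

From the feasible point (332/99, -118/99), moving in the direction (-12, -2) keeps every constraint satisfied while z increases without bound.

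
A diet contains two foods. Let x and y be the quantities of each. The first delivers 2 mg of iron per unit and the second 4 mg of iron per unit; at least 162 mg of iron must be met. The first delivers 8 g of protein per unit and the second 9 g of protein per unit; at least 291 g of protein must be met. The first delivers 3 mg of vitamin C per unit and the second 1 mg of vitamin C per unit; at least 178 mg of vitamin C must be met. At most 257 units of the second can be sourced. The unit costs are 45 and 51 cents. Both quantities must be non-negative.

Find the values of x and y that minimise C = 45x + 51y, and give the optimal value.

Feasible corners and C = 45x + 51y:
  (0, 178) → C = 9078
  (0, 257) → C = 13107
  (81, 0) → C = 3645
  (55, 13) → C = 3138
The feasible region is unbounded (it extends along (1, 0)), but C strictly increases along every unbounded feasible direction, so there is no improving ray and the minimum is attained at a vertex.

The binding constraints are 2x + 4y = 162 and 3x + y = 178.
Solving simultaneously gives x = 55, y = 13.

x = 55, y = 13, minimum C = 3138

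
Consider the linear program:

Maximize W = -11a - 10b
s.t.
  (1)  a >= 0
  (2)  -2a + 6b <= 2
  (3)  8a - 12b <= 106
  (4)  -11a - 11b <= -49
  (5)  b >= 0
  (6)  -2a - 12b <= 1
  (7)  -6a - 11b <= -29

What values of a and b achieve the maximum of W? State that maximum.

a = 34/11, b = 15/11, maximum W = -524/11

Feasible corners and W = -11a - 10b:
  (55/2, 19/2) → W = -795/2
  (34/11, 15/11) → W = -524/11
  (53/4, 0) → W = -583/4
  (4, 5/11) → W = -534/11
  (29/6, 0) → W = -319/6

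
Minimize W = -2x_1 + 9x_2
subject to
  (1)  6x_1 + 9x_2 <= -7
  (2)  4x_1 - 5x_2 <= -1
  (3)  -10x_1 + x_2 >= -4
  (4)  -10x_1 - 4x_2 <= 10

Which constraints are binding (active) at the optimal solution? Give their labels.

Extreme points and W = -2x_1 + 9x_2:
  (-2/3, -1/3) → W = -5/3
  (-31/33, -5/33) → W = 17/33
  (-9/11, -5/11) → W = -27/11

The minimum is at (-9/11, -5/11). Substituting into each constraint, equality holds for (2) and (4); the remaining constraints have slack.

(2) and (4)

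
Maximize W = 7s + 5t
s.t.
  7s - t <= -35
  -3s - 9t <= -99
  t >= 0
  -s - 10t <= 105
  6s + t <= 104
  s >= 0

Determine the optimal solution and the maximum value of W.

Feasible corners and W = 7s + 5t:
  (69/13, 938/13) → W = 5173/13
  (0, 35) → W = 175
  (0, 104) → W = 520

s = 0, t = 104, maximum W = 520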